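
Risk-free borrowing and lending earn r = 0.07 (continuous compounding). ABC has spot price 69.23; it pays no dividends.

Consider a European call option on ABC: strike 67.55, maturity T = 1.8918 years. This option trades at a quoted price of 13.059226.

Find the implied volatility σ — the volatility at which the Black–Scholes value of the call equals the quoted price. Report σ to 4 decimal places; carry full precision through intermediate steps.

At σ = 0.1967 the Black–Scholes value reproduces the quote:
σ√T = 0.1967·√1.8918 = 0.270547
d₁ = (ln(S/K) + (r+σ²/2)T) / (σ√T) = (ln(69.23/67.55) + (0.07+0.1967²/2)·1.8918) / 0.270547 = (0.024566 + 0.169024) / 0.270547 = 0.715551
d₂ = d₁ − σ√T = 0.715551 − 0.270547 = 0.445005
e^{−rT} = 0.875968
N(d₁) = 0.762866,  N(d₂) = 0.671842
V = S·N(d₁) − K·e^{−rT}·N(d₂) = 52.813199 − 39.753973 = 13.059226 (equal to the quote); since ∂V/∂σ > 0 for all σ, the implied volatility is unique

sigma = 0.1967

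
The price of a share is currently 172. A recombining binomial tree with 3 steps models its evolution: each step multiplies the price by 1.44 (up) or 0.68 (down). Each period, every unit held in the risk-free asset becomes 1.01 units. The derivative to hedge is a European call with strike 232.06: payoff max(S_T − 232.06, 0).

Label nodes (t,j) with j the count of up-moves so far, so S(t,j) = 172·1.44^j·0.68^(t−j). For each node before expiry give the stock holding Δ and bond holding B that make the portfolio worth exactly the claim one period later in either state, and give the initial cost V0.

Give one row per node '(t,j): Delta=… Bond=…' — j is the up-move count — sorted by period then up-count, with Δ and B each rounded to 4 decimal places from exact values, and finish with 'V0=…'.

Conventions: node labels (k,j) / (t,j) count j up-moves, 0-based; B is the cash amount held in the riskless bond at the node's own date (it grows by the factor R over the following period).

(0,0): Delta=0.4218 Bond=-46.9323
(1,0): Delta=0.0506 Bond=-3.9868
(1,1): Delta=0.6502 Bond=-103.9724
(2,0): Delta=0.0000 Bond=0.0000
(2,1): Delta=0.0818 Bond=-9.2736
(2,2): Delta=1.0000 Bond=-229.7624
V0=25.6212

The replicating-portfolio and risk-neutral prices coincide; use p* = (1.01−0.68)/(1.44−0.68) = 0.4342 for the latter.
At maturity the claim pays: V(3,0)=0.0000, V(3,1)=0.0000, V(3,2)=10.4683, V(3,3)=281.5292
(2,0): S=79.5328. Δ = (V_up−V_dn)/(S_up−S_dn) = (0.0000−0.0000)/(114.5272−54.0823) = 0.0000. V = [p*·0.0000 + (1−p*)·0.0000]/1.01 = 0.0000. B = V − Δ·S = 0.0000.
(2,1): S=168.4224. Δ = (V_up−V_dn)/(S_up−S_dn) = (10.4683−0.0000)/(242.5283−114.5272) = 0.0818. V = [p*·10.4683 + (1−p*)·0.0000]/1.01 = 4.5004. B = V − Δ·S = -9.2736.
(2,2): S=356.6592. Δ = (V_up−V_dn)/(S_up−S_dn) = (281.5292−10.4683)/(513.5892−242.5283) = 1.0000. V = [p*·281.5292 + (1−p*)·10.4683]/1.01 = 126.8968. B = V − Δ·S = -229.7624.
(1,0): S=116.9600. Δ = (V_up−V_dn)/(S_up−S_dn) = (4.5004−0.0000)/(168.4224−79.5328) = 0.0506. V = [p*·4.5004 + (1−p*)·0.0000]/1.01 = 1.9348. B = V − Δ·S = -3.9868.
(1,1): S=247.6800. Δ = (V_up−V_dn)/(S_up−S_dn) = (126.8968−4.5004)/(356.6592−168.4224) = 0.6502. V = [p*·126.8968 + (1−p*)·4.5004]/1.01 = 57.0755. B = V − Δ·S = -103.9724.
(0,0): S=172.0000. Δ = (V_up−V_dn)/(S_up−S_dn) = (57.0755−1.9348)/(247.6800−116.9600) = 0.4218. V = [p*·57.0755 + (1−p*)·1.9348]/1.01 = 25.6212. B = V − Δ·S = -46.9323.
Check: Δ(0,0)·S0 + B(0,0) = 25.6212 = V0.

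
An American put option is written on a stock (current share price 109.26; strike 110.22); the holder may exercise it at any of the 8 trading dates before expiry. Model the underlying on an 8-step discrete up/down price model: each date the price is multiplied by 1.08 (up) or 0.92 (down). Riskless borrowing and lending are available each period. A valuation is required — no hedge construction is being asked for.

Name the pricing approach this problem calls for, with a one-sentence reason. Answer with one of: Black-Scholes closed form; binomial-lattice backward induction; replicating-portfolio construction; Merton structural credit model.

Key observation: the defining feature is the embedded early-exercise option across 8 discrete dates on the spot-109.26 tree; pricing the strike-110.22 put means working backward with an exercise test at every node.

framework: binomial-lattice backward induction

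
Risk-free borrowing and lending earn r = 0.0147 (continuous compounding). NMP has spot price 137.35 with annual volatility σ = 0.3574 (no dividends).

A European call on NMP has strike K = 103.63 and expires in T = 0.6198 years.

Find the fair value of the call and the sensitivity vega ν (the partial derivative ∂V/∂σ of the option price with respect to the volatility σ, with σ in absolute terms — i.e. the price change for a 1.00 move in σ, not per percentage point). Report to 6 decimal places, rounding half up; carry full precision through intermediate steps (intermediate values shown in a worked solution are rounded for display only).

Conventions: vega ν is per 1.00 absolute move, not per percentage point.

σ√T = 0.3574·√0.6198 = 0.281372
d₁ = (ln(S/K) + (r+σ²/2)T) / (σ√T) = (ln(137.35/103.63) + (0.0147+0.3574²/2)·0.6198) / 0.281372 = (0.281706 + 0.048696) / 0.281372 = 1.174253
d₂ = d₁ − σ√T = 1.174253 − 0.281372 = 0.892882
e^{−rT} = 0.990930
N(d₁) = 0.879853,  N(d₂) = 0.814040
Call price V = S·N(d₁) − K·e^{−rT}·N(d₂) = 120.847841 − 83.593830 = 37.254010
φ(d₁) = (1/√(2π))·e^{−d₁²/2} = 0.200213
ν = S·φ(d₁)·√T = 21.649431

price = 37.254010
ν = 21.649431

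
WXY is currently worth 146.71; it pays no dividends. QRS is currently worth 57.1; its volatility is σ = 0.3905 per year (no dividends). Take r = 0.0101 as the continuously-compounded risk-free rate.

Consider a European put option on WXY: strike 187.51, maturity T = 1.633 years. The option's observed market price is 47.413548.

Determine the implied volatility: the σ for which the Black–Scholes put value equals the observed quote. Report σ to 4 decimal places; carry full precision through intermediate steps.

At σ = 0.2868 the Black–Scholes value reproduces the quote:
σ√T = 0.2868·√1.633 = 0.366499
d₁ = (ln(S/K) + (r+σ²/2)T) / (σ√T) = (ln(146.71/187.51) + (0.0101+0.2868²/2)·1.633) / 0.366499 = (-0.245374 + 0.083654) / 0.366499 = -0.441258
d₂ = d₁ − σ√T = -0.441258 − 0.366499 = -0.807757
e^{−rT} = 0.983642
N(−d₁) = 0.670487,  N(−d₂) = 0.790385
V = K·e^{−rT}·N(−d₂) − S·N(−d₁) = 145.780683 − 98.367136 = 47.413548 (the quoted price), and the Black–Scholes price is strictly increasing in σ, so σ is unique

sigma = 0.2868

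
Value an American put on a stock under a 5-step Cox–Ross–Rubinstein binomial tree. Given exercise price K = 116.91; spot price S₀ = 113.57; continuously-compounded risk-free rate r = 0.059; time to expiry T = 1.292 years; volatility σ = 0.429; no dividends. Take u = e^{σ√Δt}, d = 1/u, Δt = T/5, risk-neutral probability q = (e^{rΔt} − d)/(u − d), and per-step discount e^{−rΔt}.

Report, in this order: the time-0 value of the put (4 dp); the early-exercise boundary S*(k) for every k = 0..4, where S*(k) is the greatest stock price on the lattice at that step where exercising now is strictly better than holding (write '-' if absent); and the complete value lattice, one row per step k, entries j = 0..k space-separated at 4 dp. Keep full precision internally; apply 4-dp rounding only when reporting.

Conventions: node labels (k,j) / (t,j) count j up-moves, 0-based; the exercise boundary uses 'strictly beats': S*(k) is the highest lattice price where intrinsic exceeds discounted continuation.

price = 20.7235
boundary = - - 73.4255 59.0390 73.4255
tree:
20.7235
30.6286 10.6830
43.4845 17.7161 3.4249
57.8710 28.4389 6.6958 0.0000
69.4388 43.4845 13.0904 0.0000 0.0000
78.7400 57.8710 25.5922 0.0000 0.0000 0.0000

Δt=0.25840  u=1.24368  d=0.80407  q=0.48064  discount=0.98487
step 5 (expiry): payoffs max(K−S,0) = 78.7400 57.8710 25.5922 0.0000 0.0000 0.0000
step 4: (k=4,j=0): S=47.4712, K−S=69.4388, hold=67.6699 ⇒ V=69.4388 exercise | (k=4,j=1): S=73.4255, K−S=43.4845, hold=41.7156 ⇒ V=43.4845 exercise | (k=4,j=2): S=113.5700, K−S=3.3400, hold=13.0904 ⇒ V=13.0904 continue | (k=4,j=3): S=175.6629, K−S=0.0000, hold=0.0000 ⇒ V=0.0000 continue | (k=4,j=4): S=271.7044, K−S=0.0000, hold=0.0000 ⇒ V=0.0000 continue  boundary S*=73.4255
step 3: (k=3,j=0): S=59.0390, K−S=57.8710, hold=56.1022 ⇒ V=57.8710 exercise | (k=3,j=1): S=91.3178, K−S=25.5922, hold=28.4389 ⇒ V=28.4389 continue | (k=3,j=2): S=141.2446, K−S=0.0000, hold=6.6958 ⇒ V=6.6958 continue | (k=3,j=3): S=218.4683, K−S=0.0000, hold=0.0000 ⇒ V=0.0000 continue  boundary S*=59.0390
step 2: (k=2,j=0): S=73.4255, K−S=43.4845, hold=43.0632 ⇒ V=43.4845 exercise | (k=2,j=1): S=113.5700, K−S=3.3400, hold=17.7161 ⇒ V=17.7161 continue | (k=2,j=2): S=175.6629, K−S=0.0000, hold=3.4249 ⇒ V=3.4249 continue  boundary S*=73.4255
step 1: (k=1,j=0): S=91.3178, K−S=25.5922, hold=30.6286 ⇒ V=30.6286 continue | (k=1,j=1): S=141.2446, K−S=0.0000, hold=10.6830 ⇒ V=10.6830 continue  boundary S*=-
step 0: (k=0,j=0): S=113.5700, K−S=3.3400, hold=20.7235 ⇒ V=20.7235 continue  boundary S*=-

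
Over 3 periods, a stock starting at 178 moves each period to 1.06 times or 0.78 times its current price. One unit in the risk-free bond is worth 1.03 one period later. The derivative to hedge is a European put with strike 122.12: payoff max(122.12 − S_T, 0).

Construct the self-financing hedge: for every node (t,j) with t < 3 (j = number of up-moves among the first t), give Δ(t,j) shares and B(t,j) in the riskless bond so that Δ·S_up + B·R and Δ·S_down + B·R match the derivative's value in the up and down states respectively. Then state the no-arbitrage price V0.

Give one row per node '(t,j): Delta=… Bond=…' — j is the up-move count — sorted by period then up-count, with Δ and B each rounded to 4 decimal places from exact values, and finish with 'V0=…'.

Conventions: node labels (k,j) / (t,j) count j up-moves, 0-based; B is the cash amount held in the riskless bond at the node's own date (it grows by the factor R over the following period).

(0,0): Delta=-0.0331 Bond=6.1396
(1,0): Delta=-0.2445 Bond=35.6778
(1,1): Delta=-0.0144 Bond=2.8014
(2,0): Delta=-1.0000 Bond=118.5631
(2,1): Delta=-0.1778 Bond=26.9304
(2,2): Delta=0.0000 Bond=0.0000
V0=0.2486

Since d<R<u, set p* = (R−d)/(u−d) = 0.8929; price each node as the discounted p*-expectation of its children.
Payoffs at expiry: V(3,0)=37.6497, V(3,1)=7.3271, V(3,2)=0.0000, V(3,3)=0.0000
Node (2,0) S=108.2952: V=(p*·7.3271+(1−p*)·37.6497)/1.03=10.2679; Δ=(7.3271−37.6497)/(114.7929−84.4703)=-1.0000; B=V−Δ·S=118.5631
Node (2,1) S=147.1704: V=(p*·0.0000+(1−p*)·7.3271)/1.03=0.7622; Δ=(0.0000−7.3271)/(156.0006−114.7929)=-0.1778; B=V−Δ·S=26.9304
Node (2,2) S=200.0008: V=(p*·0.0000+(1−p*)·0.0000)/1.03=0.0000; Δ=(0.0000−0.0000)/(212.0008−156.0006)=0.0000; B=V−Δ·S=0.0000
Node (1,0) S=138.8400: V=(p*·0.7622+(1−p*)·10.2679)/1.03=1.7288; Δ=(0.7622−10.2679)/(147.1704−108.2952)=-0.2445; B=V−Δ·S=35.6778
Node (1,1) S=188.6800: V=(p*·0.0000+(1−p*)·0.7622)/1.03=0.0793; Δ=(0.0000−0.7622)/(200.0008−147.1704)=-0.0144; B=V−Δ·S=2.8014
Node (0,0) S=178.0000: V=(p*·0.0793+(1−p*)·1.7288)/1.03=0.2486; Δ=(0.0793−1.7288)/(188.6800−138.8400)=-0.0331; B=V−Δ·S=6.1396
Sanity check at the root: Δ(0,0)·S0 + B(0,0) reproduces V0 = 0.2486.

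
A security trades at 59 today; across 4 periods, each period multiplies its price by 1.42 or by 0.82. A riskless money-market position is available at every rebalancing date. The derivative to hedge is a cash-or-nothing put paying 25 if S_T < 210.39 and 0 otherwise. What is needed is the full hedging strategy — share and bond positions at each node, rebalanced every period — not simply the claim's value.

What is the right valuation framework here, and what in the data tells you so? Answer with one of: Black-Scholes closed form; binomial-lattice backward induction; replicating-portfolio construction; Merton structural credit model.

framework: replicating-portfolio construction

Key observation: the task asks for the hedge itself — share and bond holdings at every node of the 4-period tree on spot 59 with factors 1.42/0.82 — which is exactly what the replicating-portfolio construction produces.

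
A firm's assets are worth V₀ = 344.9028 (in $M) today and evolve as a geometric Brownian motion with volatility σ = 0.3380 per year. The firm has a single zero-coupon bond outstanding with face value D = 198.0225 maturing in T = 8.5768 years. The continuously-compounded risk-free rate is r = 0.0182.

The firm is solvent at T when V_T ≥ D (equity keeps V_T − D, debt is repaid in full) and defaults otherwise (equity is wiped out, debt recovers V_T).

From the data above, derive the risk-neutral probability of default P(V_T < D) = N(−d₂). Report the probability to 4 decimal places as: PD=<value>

Equity is a call on the firm's assets struck at D = 198.0225:
d₁ = [ln(V₀/D) + (r + σ²/2)T] / (σ√T)
   = [ln(344.9028/198.0225) + (0.0182 + 0.5·0.3380²)·8.5768] / (0.3380·√8.5768)
   = [0.554882 + 0.646022] / 0.989873 = 1.213190
d₂ = d₁ − σ√T = 1.213190 − 0.989873 = 0.223317
risk-neutral PD = N(−d₂) = N(-0.223317) = 0.411644

PD=0.4116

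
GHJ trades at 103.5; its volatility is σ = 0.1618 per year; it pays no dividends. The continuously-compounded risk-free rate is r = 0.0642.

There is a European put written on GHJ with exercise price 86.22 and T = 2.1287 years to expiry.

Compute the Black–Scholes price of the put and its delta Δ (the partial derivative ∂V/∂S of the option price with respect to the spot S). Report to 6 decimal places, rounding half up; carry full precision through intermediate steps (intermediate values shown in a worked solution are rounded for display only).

price = 0.842674
Δ = -0.070679

σ√T = 0.1618·√2.1287 = 0.236067
d₁ = (ln(S/K) + (r+σ²/2)T) / (σ√T) = (ln(103.5/86.22) + (0.0642+0.1618²/2)·2.1287) / 0.236067 = (0.182669 + 0.164526) / 0.236067 = 1.470750
d₂ = d₁ − σ√T = 1.470750 − 0.236067 = 1.234683
e^{−rT} = 0.872265
N(−d₁) = 0.070679,  N(−d₂) = 0.108474
Put price V = K·e^{−rT}·N(−d₂) − S·N(−d₁) = 8.157992 − 7.315318 = 0.842674
Δ = −N(−d₁) = -0.070679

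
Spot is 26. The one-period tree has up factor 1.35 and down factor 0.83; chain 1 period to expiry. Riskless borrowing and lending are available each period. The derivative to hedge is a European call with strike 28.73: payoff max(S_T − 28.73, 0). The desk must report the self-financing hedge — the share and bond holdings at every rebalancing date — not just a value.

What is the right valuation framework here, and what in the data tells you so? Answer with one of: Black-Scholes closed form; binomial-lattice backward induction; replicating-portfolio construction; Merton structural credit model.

Key observation: what is demanded is not a single number but the (Δ, B) position at each node of the 1.35/0.83 tree starting at 26; constructing those positions is the replicating-portfolio method.

framework: replicating-portfolio construction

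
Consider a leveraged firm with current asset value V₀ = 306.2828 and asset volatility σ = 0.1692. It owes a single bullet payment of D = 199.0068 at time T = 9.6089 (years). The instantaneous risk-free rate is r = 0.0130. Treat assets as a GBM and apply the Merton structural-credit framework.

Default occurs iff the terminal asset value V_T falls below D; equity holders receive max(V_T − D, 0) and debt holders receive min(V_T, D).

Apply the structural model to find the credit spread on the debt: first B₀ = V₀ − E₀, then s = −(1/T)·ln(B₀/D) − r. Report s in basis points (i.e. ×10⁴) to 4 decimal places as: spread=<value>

Work the structural quantities from V₀ = 306.2828 against face 199.0068:
d₁ = [ln(V₀/D) + (r + σ²/2)T] / (σ√T)
   = [ln(306.2828/199.0068) + (0.0130 + 0.5·0.1692²)·9.6089] / (0.1692·√9.6089)
   = [0.431170 + 0.262461] / 0.524490 = 1.322486
d₂ = d₁ − σ√T = 1.322486 − 0.524490 = 0.797996
N(d₁) = 0.906997,  N(d₂) = 0.787563,  e^(−rT) = 0.882571
E₀ = V₀·N(d₁) − D·e^(−rT)·N(d₂)
   = 306.2828·0.906997 − 199.0068·0.882571·0.787563 = 139.471673
B₀ = V₀ − E₀ = 306.2828 − 139.471673 = 166.811127
spread = −(1/T)·ln(B₀/D) − r = −(1/9.6089)·ln(166.811127/199.0068) − 0.0130 = 0.00536597
in basis points: 0.00536597 × 10⁴ = 53.6597 bp

spread=53.6597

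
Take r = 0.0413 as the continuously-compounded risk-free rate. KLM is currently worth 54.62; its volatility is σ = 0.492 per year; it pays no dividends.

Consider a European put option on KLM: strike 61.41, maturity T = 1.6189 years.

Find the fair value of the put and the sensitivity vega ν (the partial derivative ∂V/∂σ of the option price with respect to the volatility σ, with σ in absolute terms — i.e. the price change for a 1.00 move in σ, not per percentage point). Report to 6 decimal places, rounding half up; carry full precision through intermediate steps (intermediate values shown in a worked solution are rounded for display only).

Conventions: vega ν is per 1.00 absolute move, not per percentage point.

σ√T = 0.492·√1.6189 = 0.626001
d₁ = (ln(S/K) + (r+σ²/2)T) / (σ√T) = (ln(54.62/61.41) + (0.0413+0.492²/2)·1.6189) / 0.626001 = (-0.117173 + 0.262799) / 0.626001 = 0.232630
d₂ = d₁ − σ√T = 0.232630 − 0.626001 = -0.393371
e^{−rT} = 0.935326
N(−d₁) = 0.408024,  N(−d₂) = 0.652977
Put price V = K·e^{−rT}·N(−d₂) − S·N(−d₁) = 37.505934 − 22.286289 = 15.219645
φ(d₁) = (1/√(2π))·e^{−d₁²/2} = 0.388292
ν = S·φ(d₁)·√T = 26.984879

price = 15.219645
ν = 26.984879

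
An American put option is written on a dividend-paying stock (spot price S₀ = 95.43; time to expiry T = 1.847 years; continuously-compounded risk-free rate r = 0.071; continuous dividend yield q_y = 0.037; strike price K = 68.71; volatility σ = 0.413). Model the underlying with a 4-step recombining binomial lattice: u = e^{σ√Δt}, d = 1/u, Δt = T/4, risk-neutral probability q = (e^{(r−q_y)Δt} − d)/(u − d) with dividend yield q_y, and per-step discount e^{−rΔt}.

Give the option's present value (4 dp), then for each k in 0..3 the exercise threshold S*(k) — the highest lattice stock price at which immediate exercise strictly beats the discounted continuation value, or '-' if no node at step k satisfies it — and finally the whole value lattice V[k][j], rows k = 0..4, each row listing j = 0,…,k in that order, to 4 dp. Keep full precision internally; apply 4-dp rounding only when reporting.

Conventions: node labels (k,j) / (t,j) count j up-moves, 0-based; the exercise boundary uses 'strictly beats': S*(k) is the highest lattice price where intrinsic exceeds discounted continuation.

Δt=0.46175  u=1.32398  d=0.75530  q=0.45812  discount=0.96775
step 4 (expiry): payoffs max(K−S,0) = 37.6530 14.2695 0.0000 0.0000 0.0000
step 3: (k=3,j=0): S=41.1188, K−S=27.5912, hold=26.0717 ⇒ V=27.5912 exercise | (k=3,j=1): S=72.0781, K−S=0.0000, hold=7.4830 ⇒ V=7.4830 continue | (k=3,j=2): S=126.3474, K−S=0.0000, hold=0.0000 ⇒ V=0.0000 continue | (k=3,j=3): S=221.4774, K−S=0.0000, hold=0.0000 ⇒ V=0.0000 continue  boundary S*=41.1188
step 2: (k=2,j=0): S=54.4405, K−S=14.2695, hold=17.7864 ⇒ V=17.7864 continue | (k=2,j=1): S=95.4300, K−S=0.0000, hold=3.9241 ⇒ V=3.9241 continue | (k=2,j=2): S=167.2815, K−S=0.0000, hold=0.0000 ⇒ V=0.0000 continue  boundary S*=-
step 1: (k=1,j=0): S=72.0781, K−S=0.0000, hold=11.0670 ⇒ V=11.0670 continue | (k=1,j=1): S=126.3474, K−S=0.0000, hold=2.0578 ⇒ V=2.0578 continue  boundary S*=-
step 0: (k=0,j=0): S=95.4300, K−S=0.0000, hold=6.7159 ⇒ V=6.7159 continue  boundary S*=-

price = 6.7159
boundary = - - - 41.1188
tree:
6.7159
11.0670 2.0578
17.7864 3.9241 0.0000
27.5912 7.4830 0.0000 0.0000
37.6530 14.2695 0.0000 0.0000 0.0000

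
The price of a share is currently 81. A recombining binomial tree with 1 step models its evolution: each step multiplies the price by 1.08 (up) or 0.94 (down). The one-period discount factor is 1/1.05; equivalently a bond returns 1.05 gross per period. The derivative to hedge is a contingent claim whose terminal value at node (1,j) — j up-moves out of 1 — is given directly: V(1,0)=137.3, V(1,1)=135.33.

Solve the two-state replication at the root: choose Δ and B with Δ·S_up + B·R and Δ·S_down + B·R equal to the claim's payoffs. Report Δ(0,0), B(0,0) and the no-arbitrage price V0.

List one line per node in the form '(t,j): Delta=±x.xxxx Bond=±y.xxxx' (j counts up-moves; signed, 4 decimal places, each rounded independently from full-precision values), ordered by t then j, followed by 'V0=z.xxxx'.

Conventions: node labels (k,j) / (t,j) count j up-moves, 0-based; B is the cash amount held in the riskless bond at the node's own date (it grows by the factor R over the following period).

(0,0): Delta=-0.1737 Bond=143.3592
V0=129.2878

The replicating-portfolio and risk-neutral prices coincide; use p* = (1.05−0.94)/(1.08−0.94) = 0.7857 for the latter.
Terminal payoffs: V(1,0)=137.3000, V(1,1)=135.3300
  t=0,j=0: stock 81.0000 → up 87.4800 (V=135.3300), down 76.1400 (V=137.3000). Price 129.2878; hedge Δ=-0.1737, bond B=143.3592.
As a check, the time-0 holding Δ(0,0)·S0 + B(0,0) comes to 129.2878 — exactly V0.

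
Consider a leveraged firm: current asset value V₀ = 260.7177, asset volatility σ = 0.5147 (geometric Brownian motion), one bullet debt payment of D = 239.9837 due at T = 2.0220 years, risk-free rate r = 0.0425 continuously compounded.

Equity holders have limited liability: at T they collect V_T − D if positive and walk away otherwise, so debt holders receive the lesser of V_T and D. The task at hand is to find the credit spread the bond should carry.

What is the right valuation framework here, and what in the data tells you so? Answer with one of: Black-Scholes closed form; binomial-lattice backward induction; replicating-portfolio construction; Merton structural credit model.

Key observation: the data describe a firm's assets (V₀ = 260.7177, GBM) and a single zero-coupon debt of face 239.9837, so credit quantities follow from equity-as-call in the structural model.

framework: Merton structural credit model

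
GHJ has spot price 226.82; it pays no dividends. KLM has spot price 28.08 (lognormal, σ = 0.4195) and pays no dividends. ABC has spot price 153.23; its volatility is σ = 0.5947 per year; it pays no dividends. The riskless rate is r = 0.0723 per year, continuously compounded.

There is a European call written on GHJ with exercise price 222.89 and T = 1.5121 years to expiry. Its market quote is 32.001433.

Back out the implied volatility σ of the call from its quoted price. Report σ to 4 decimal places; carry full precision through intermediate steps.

At σ = 0.1410 the Black–Scholes value reproduces the quote:
σ√T = 0.141·√1.5121 = 0.173384
d₁ = (ln(S/K) + (r+σ²/2)T) / (σ√T) = (ln(226.82/222.89) + (0.0723+0.141²/2)·1.5121) / 0.173384 = (0.017478 + 0.124356) / 0.173384 = 0.818035
d₂ = d₁ − σ√T = 0.818035 − 0.173384 = 0.644651
e^{−rT} = 0.896439
N(d₁) = 0.793331,  N(d₂) = 0.740423
V = S·N(d₁) − K·e^{−rT}·N(d₂) = 179.943405 − 147.941973 = 32.001433 (the observed quote) — the price is monotone increasing in volatility, hence this σ is the only solution

sigma = 0.1410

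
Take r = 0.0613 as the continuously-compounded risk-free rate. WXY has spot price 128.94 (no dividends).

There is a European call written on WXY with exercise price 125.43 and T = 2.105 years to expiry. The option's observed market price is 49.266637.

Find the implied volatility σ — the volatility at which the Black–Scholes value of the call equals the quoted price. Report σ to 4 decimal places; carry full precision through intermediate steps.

sigma = 0.5847

At σ = 0.5847 the Black–Scholes value reproduces the quote:
σ√T = 0.5847·√2.105 = 0.848319
d₁ = (ln(S/K) + (r+σ²/2)T) / (σ√T) = (ln(128.94/125.43) + (0.0613+0.5847²/2)·2.105) / 0.848319 = (0.027599 + 0.488859) / 0.848319 = 0.608802
d₂ = d₁ − σ√T = 0.608802 − 0.848319 = -0.239517
e^{−rT} = 0.878942
N(d₁) = 0.728672,  N(d₂) = 0.405352
V = S·N(d₁) − K·e^{−rT}·N(d₂) = 93.954992 − 44.688355 = 49.266637 (equal to the quote); since ∂V/∂σ > 0 for all σ, the implied volatility is unique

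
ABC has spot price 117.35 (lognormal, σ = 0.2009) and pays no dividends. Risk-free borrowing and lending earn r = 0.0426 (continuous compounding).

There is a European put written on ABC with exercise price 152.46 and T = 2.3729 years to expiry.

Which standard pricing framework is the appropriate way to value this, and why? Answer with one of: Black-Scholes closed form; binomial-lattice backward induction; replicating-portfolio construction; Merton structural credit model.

Key observation: a European-exercise option on ABC struck at 152.46 — a GBM underlying with constant parameters — admits an analytic price: the data contain no early exercise, no discrete tree, no debt structure.

framework: Black-Scholes closed form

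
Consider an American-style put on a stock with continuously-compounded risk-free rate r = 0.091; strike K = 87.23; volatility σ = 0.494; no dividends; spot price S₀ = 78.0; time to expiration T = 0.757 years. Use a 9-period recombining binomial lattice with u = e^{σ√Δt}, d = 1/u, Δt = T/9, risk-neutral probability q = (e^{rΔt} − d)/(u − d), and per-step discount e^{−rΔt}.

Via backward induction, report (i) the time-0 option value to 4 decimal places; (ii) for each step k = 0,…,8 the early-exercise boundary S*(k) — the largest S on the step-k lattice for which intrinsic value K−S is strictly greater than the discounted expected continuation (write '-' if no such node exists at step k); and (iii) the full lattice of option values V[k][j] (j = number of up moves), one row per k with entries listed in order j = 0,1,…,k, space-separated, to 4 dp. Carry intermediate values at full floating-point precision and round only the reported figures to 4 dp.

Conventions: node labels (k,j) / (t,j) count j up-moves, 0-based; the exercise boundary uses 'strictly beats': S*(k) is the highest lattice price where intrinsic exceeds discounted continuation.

price = 16.2569
boundary = - - - 50.7494 58.5669 50.7494 58.5669 67.5886 58.5669
tree:
16.2569
21.9823 10.5751
28.8065 15.2510 5.8927
36.4806 21.3009 9.2172 2.5381
43.2546 28.6631 14.0013 4.4013 0.6461
49.1244 36.4806 20.5032 7.4792 1.2790 0.0000
54.2107 43.2546 28.6631 12.3639 2.5318 0.0000 0.0000
58.6181 49.1244 36.4806 19.6414 5.0121 0.0000 0.0000 0.0000
62.4372 54.2107 43.2546 28.6631 9.9219 0.0000 0.0000 0.0000 0.0000
65.7465 58.6181 49.1244 36.4806 19.6414 0.0000 0.0000 0.0000 0.0000 0.0000

params: Δt=0.08411 u=1.15404 d=0.86652 q=0.49097 e^(-rΔt)=0.99238
t_9 payoffs: 65.7465 58.6181 49.1244 36.4806 19.6414 0.0000 0.0000 0.0000 0.0000 0.0000
t_8: node(8,0) S=24.7928 payoff=62.4372 vs cont=61.7721 → 62.4372 [stop]  node(8,1) S=33.0193 payoff=54.2107 vs cont=53.5456 → 54.2107 [stop]  node(8,2) S=43.9754 payoff=43.2546 vs cont=42.5895 → 43.2546 [stop]  node(8,3) S=58.5669 payoff=28.6631 vs cont=27.9980 → 28.6631 [stop]  node(8,4) S=78.0000 payoff=9.2300 vs cont=9.9219 → 9.9219 [wait]  node(8,5) S=103.8812 payoff=0.0000 vs cont=0.0000 → 0.0000 [wait]  node(8,6) S=138.3500 payoff=0.0000 vs cont=0.0000 → 0.0000 [wait]  node(8,7) S=184.2559 payoff=0.0000 vs cont=0.0000 → 0.0000 [wait]  node(8,8) S=245.3939 payoff=0.0000 vs cont=0.0000 → 0.0000 [wait]  ⇒ S*(8)=58.5669
t_7: node(7,0) S=28.6119 payoff=58.6181 vs cont=57.9530 → 58.6181 [stop]  node(7,1) S=38.1056 payoff=49.1244 vs cont=48.4593 → 49.1244 [stop]  node(7,2) S=50.7494 payoff=36.4806 vs cont=35.8154 → 36.4806 [stop]  node(7,3) S=67.5886 payoff=19.6414 vs cont=19.3134 → 19.6414 [stop]  node(7,4) S=90.0152 payoff=0.0000 vs cont=5.0121 → 5.0121 [wait]  node(7,5) S=119.8831 payoff=0.0000 vs cont=0.0000 → 0.0000 [wait]  node(7,6) S=159.6615 payoff=0.0000 vs cont=0.0000 → 0.0000 [wait]  node(7,7) S=212.6388 payoff=0.0000 vs cont=0.0000 → 0.0000 [wait]  ⇒ S*(7)=67.5886
t_6: node(6,0) S=33.0193 payoff=54.2107 vs cont=53.5456 → 54.2107 [stop]  node(6,1) S=43.9754 payoff=43.2546 vs cont=42.5895 → 43.2546 [stop]  node(6,2) S=58.5669 payoff=28.6631 vs cont=27.9980 → 28.6631 [stop]  node(6,3) S=78.0000 payoff=9.2300 vs cont=12.3639 → 12.3639 [wait]  node(6,4) S=103.8812 payoff=0.0000 vs cont=2.5318 → 2.5318 [wait]  node(6,5) S=138.3500 payoff=0.0000 vs cont=0.0000 → 0.0000 [wait]  node(6,6) S=184.2559 payoff=0.0000 vs cont=0.0000 → 0.0000 [wait]  ⇒ S*(6)=58.5669
t_5: node(5,0) S=38.1056 payoff=49.1244 vs cont=48.4593 → 49.1244 [stop]  node(5,1) S=50.7494 payoff=36.4806 vs cont=35.8154 → 36.4806 [stop]  node(5,2) S=67.5886 payoff=19.6414 vs cont=20.5032 → 20.5032 [wait]  node(5,3) S=90.0152 payoff=0.0000 vs cont=7.4792 → 7.4792 [wait]  node(5,4) S=119.8831 payoff=0.0000 vs cont=1.2790 → 1.2790 [wait]  node(5,5) S=159.6615 payoff=0.0000 vs cont=0.0000 → 0.0000 [wait]  ⇒ S*(5)=50.7494
t_4: node(4,0) S=43.9754 payoff=43.2546 vs cont=42.5895 → 43.2546 [stop]  node(4,1) S=58.5669 payoff=28.6631 vs cont=28.4178 → 28.6631 [stop]  node(4,2) S=78.0000 payoff=9.2300 vs cont=14.0013 → 14.0013 [wait]  node(4,3) S=103.8812 payoff=0.0000 vs cont=4.4013 → 4.4013 [wait]  node(4,4) S=138.3500 payoff=0.0000 vs cont=0.6461 → 0.6461 [wait]  ⇒ S*(4)=58.5669
t_3: node(3,0) S=50.7494 payoff=36.4806 vs cont=35.8154 → 36.4806 [stop]  node(3,1) S=67.5886 payoff=19.6414 vs cont=21.3009 → 21.3009 [wait]  node(3,2) S=90.0152 payoff=0.0000 vs cont=9.2172 → 9.2172 [wait]  node(3,3) S=119.8831 payoff=0.0000 vs cont=2.5381 → 2.5381 [wait]  ⇒ S*(3)=50.7494
t_2: node(2,0) S=58.5669 payoff=28.6631 vs cont=28.8065 → 28.8065 [wait]  node(2,1) S=78.0000 payoff=9.2300 vs cont=15.2510 → 15.2510 [wait]  node(2,2) S=103.8812 payoff=0.0000 vs cont=5.8927 → 5.8927 [wait]  ⇒ S*(2)=-
t_1: node(1,0) S=67.5886 payoff=19.6414 vs cont=21.9823 → 21.9823 [wait]  node(1,1) S=90.0152 payoff=0.0000 vs cont=10.5751 → 10.5751 [wait]  ⇒ S*(1)=-
t_0: node(0,0) S=78.0000 payoff=9.2300 vs cont=16.2569 → 16.2569 [wait]  ⇒ S*(0)=-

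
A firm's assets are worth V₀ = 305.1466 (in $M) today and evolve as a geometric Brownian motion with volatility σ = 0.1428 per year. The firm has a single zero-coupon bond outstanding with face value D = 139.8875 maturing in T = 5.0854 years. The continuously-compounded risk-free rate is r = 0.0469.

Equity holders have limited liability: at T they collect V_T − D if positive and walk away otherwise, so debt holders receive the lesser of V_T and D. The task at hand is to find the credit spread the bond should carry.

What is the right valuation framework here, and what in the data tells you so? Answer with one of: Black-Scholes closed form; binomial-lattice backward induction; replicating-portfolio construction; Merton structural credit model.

framework: Merton structural credit model

Key observation: the question is about default risk generated by asset-value dynamics against a debt face of 139.8875 — the structural framework prices exactly that.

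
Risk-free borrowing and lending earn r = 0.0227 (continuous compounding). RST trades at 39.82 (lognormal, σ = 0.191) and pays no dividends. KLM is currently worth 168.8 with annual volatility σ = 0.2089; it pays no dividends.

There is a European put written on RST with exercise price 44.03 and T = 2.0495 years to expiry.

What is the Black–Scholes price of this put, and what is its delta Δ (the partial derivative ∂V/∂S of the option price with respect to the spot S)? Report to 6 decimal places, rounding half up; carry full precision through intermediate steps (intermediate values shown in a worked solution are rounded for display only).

price = 5.640489
Δ = -0.524196

σ√T = 0.191·√2.0495 = 0.273437
d₁ = (ln(S/K) + (r+σ²/2)T) / (σ√T) = (ln(39.82/44.03) + (0.0227+0.191²/2)·2.0495) / 0.273437 = (-0.100502 + 0.083908) / 0.273437 = -0.060688
d₂ = d₁ − σ√T = -0.060688 − 0.273437 = -0.334125
e^{−rT} = 0.954542
N(−d₁) = 0.524196,  N(−d₂) = 0.630857
Put price V = K·e^{−rT}·N(−d₂) − S·N(−d₁) = 26.513981 − 20.873492 = 5.640489
Δ = −N(−d₁) = -0.524196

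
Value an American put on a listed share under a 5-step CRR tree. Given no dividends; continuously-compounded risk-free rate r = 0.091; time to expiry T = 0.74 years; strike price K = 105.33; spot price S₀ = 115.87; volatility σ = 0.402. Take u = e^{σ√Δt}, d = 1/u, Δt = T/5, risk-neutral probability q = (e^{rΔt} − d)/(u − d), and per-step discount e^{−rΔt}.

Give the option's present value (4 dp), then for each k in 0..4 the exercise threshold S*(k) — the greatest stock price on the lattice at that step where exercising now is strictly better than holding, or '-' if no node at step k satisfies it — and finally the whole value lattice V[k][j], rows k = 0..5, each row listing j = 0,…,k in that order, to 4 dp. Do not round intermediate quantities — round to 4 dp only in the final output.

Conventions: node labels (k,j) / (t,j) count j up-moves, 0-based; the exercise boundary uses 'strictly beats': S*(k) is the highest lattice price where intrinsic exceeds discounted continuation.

price = 8.3635
boundary = - - - 72.8579 85.0436
tree:
8.3635
13.6403 3.4172
21.5276 6.2778 0.7059
32.4721 11.3811 1.4456 0.0000
42.9117 20.2864 2.9604 0.0000 0.0000
51.8554 32.4721 6.0627 0.0000 0.0000 0.0000

Δt=0.14800  u=1.16725  d=0.85671  q=0.50508  discount=0.98662
step 5 (expiry): payoffs max(K−S,0) = 51.8554 32.4721 6.0627 0.0000 0.0000 0.0000
step 4: (k=4,j=0): S=62.4183, K−S=42.9117, hold=41.5026 ⇒ V=42.9117 exercise | (k=4,j=1): S=85.0436, K−S=20.2864, hold=18.8773 ⇒ V=20.2864 exercise | (k=4,j=2): S=115.8700, K−S=0.0000, hold=2.9604 ⇒ V=2.9604 continue | (k=4,j=3): S=157.8703, K−S=0.0000, hold=0.0000 ⇒ V=0.0000 continue | (k=4,j=4): S=215.0948, K−S=0.0000, hold=0.0000 ⇒ V=0.0000 continue  boundary S*=85.0436
step 3: (k=3,j=0): S=72.8579, K−S=32.4721, hold=31.0630 ⇒ V=32.4721 exercise | (k=3,j=1): S=99.2673, K−S=6.0627, hold=11.3811 ⇒ V=11.3811 continue | (k=3,j=2): S=135.2495, K−S=0.0000, hold=1.4456 ⇒ V=1.4456 continue | (k=3,j=3): S=184.2745, K−S=0.0000, hold=0.0000 ⇒ V=0.0000 continue  boundary S*=72.8579
step 2: (k=2,j=0): S=85.0436, K−S=20.2864, hold=21.5276 ⇒ V=21.5276 continue | (k=2,j=1): S=115.8700, K−S=0.0000, hold=6.2778 ⇒ V=6.2778 continue | (k=2,j=2): S=157.8703, K−S=0.0000, hold=0.7059 ⇒ V=0.7059 continue  boundary S*=-
step 1: (k=1,j=0): S=99.2673, K−S=6.0627, hold=13.6403 ⇒ V=13.6403 continue | (k=1,j=1): S=135.2495, K−S=0.0000, hold=3.4172 ⇒ V=3.4172 continue  boundary S*=-
step 0: (k=0,j=0): S=115.8700, K−S=0.0000, hold=8.3635 ⇒ V=8.3635 continue  boundary S*=-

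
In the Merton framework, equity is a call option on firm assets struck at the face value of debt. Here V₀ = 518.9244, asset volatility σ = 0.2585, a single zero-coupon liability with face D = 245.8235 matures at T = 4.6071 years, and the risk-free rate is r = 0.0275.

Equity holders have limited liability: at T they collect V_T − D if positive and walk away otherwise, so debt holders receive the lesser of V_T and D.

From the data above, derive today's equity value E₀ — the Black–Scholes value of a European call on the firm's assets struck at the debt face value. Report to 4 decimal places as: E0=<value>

Work the structural quantities from V₀ = 518.9244 against face 245.8235:
d₁ = [ln(V₀/D) + (r + σ²/2)T] / (σ√T)
   = [ln(518.9244/245.8235) + (0.0275 + 0.5·0.2585²)·4.6071] / (0.2585·√4.6071)
   = [0.747144 + 0.280624] / 0.554848 = 1.852340
d₂ = d₁ − σ√T = 1.852340 − 0.554848 = 1.297492
N(d₁) = 0.968012,  N(d₂) = 0.902769,  e^(−rT) = 0.881002
E₀ = V₀·N(d₁) − D·e^(−rT)·N(d₂)
   = 518.9244·0.968012 − 245.8235·0.881002·0.902769 = 306.811188

E0=306.8112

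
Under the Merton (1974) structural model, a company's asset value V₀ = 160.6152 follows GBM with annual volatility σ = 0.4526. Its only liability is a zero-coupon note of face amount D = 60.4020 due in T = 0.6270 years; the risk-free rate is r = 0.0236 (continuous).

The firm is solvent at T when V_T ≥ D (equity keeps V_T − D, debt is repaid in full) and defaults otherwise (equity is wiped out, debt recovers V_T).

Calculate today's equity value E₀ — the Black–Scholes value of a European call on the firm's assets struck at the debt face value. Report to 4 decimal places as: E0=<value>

With assets at 160.6152 and a single debt payment of 60.4020 at 0.6270 years:
d₁ = [ln(V₀/D) + (r + σ²/2)T] / (σ√T)
   = [ln(160.6152/60.4020) + (0.0236 + 0.5·0.4526²)·0.6270] / (0.4526·√0.6270)
   = [0.977989 + 0.079017] / 0.358384 = 2.949369
d₂ = d₁ − σ√T = 2.949369 − 0.358384 = 2.590985
N(d₁) = 0.998408,  N(d₂) = 0.995215,  e^(−rT) = 0.985312
E₀ = V₀·N(d₁) − D·e^(−rT)·N(d₂)
   = 160.6152·0.998408 − 60.4020·0.985312·0.995215 = 101.129465

E0=101.1295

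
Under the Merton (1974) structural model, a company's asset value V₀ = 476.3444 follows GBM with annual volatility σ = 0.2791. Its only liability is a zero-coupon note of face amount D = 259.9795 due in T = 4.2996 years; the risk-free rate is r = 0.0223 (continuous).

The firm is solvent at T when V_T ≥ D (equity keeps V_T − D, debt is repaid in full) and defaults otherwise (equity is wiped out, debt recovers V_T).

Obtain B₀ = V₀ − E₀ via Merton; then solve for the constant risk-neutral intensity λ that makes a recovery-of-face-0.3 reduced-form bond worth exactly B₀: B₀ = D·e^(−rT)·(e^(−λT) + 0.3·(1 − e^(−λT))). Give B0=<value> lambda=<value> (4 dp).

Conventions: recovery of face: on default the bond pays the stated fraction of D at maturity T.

B0=225.8807 lambda=0.0150

With assets at 476.3444 and a single debt payment of 259.9795 at 4.2996 years:
d₁ = [ln(V₀/D) + (r + σ²/2)T] / (σ√T)
   = [ln(476.3444/259.9795) + (0.0223 + 0.5·0.2791²)·4.2996] / (0.2791·√4.2996)
   = [0.605538 + 0.263344] / 0.578727 = 1.501367
d₂ = d₁ − σ√T = 1.501367 − 0.578727 = 0.922640
N(d₁) = 0.933370,  N(d₂) = 0.821903,  e^(−rT) = 0.908572
E₀ = V₀·N(d₁) − D·e^(−rT)·N(d₂)
   = 476.3444·0.933370 − 259.9795·0.908572·0.821903 = 250.463726
B₀ = V₀ − E₀ = 476.3444 − 250.463726 = 225.880674
e^(−λT) = (B₀·e^(rT)/D − 0.3)/(1 − 0.3) = (225.8807·1.100628/259.9795 − 0.3)/0.7 = 0.93752893
λ = −ln(0.93752893)/4.2996 = 0.015003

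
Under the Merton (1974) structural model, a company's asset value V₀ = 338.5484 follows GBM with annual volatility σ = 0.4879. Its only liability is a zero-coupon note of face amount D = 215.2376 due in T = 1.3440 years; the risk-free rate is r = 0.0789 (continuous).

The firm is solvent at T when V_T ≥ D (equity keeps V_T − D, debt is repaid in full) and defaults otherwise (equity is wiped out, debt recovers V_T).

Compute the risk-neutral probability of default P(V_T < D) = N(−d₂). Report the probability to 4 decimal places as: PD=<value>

PD=0.2403

Equity is a call on the firm's assets struck at D = 215.2376:
d₁ = [ln(V₀/D) + (r + σ²/2)T] / (σ√T)
   = [ln(338.5484/215.2376) + (0.0789 + 0.5·0.4879²)·1.3440] / (0.4879·√1.3440)
   = [0.452925 + 0.266009] / 0.565627 = 1.271037
d₂ = d₁ − σ√T = 1.271037 − 0.565627 = 0.705409
risk-neutral PD = N(−d₂) = N(-0.705409) = 0.240278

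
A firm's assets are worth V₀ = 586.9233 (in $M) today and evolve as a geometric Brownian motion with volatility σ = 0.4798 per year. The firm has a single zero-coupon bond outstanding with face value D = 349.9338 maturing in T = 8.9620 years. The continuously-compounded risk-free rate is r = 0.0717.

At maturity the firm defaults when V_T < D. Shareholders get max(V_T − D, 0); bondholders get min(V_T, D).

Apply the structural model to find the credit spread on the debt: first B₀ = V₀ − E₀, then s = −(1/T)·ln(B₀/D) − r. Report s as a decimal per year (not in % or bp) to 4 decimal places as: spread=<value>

spread=0.0339

Apply the equity-as-call identities (strike 349.9338, horizon 8.9620 years):
d₁ = [ln(V₀/D) + (r + σ²/2)T] / (σ√T)
   = [ln(586.9233/349.9338) + (0.0717 + 0.5·0.4798²)·8.9620] / (0.4798·√8.9620)
   = [0.517150 + 1.674138] / 1.436358 = 1.525586
d₂ = d₁ − σ√T = 1.525586 − 1.436358 = 0.089228
N(d₁) = 0.936444,  N(d₂) = 0.535550,  e^(−rT) = 0.525936
E₀ = V₀·N(d₁) − D·e^(−rT)·N(d₂)
   = 586.9233·0.936444 − 349.9338·0.525936·0.535550 = 451.056432
B₀ = V₀ − E₀ = 586.9233 − 451.056432 = 135.866868
spread = −(1/T)·ln(B₀/D) − r = −(1/8.9620)·ln(135.866868/349.9338) − 0.0717 = 0.03386444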